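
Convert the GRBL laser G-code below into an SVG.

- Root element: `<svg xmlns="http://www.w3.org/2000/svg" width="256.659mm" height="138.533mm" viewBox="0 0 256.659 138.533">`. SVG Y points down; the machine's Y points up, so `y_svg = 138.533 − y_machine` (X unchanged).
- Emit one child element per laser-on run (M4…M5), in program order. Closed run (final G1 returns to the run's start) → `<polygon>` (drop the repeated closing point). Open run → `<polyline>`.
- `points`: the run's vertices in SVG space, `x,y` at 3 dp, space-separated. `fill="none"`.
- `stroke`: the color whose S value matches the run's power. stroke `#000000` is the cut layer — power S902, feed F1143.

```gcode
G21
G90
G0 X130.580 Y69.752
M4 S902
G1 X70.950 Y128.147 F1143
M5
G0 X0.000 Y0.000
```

<svg xmlns="http://www.w3.org/2000/svg" width="256.659mm" height="138.533mm" viewBox="0 0 256.659 138.533">
  <polyline points="130.580,68.781 70.950,10.386" fill="none" stroke="#000000"/>
</svg>

Machine Y-up, SVG Y-down with viewBox height 138.533, so y_svg = 138.533 − y_machine; X carries over. Every run uses S902, so all elements get stroke `#000000` (cut).

Run 1: The run is open, so emit a `<polyline>` with points (Y-flipped): 130.580,68.781 70.950,10.386.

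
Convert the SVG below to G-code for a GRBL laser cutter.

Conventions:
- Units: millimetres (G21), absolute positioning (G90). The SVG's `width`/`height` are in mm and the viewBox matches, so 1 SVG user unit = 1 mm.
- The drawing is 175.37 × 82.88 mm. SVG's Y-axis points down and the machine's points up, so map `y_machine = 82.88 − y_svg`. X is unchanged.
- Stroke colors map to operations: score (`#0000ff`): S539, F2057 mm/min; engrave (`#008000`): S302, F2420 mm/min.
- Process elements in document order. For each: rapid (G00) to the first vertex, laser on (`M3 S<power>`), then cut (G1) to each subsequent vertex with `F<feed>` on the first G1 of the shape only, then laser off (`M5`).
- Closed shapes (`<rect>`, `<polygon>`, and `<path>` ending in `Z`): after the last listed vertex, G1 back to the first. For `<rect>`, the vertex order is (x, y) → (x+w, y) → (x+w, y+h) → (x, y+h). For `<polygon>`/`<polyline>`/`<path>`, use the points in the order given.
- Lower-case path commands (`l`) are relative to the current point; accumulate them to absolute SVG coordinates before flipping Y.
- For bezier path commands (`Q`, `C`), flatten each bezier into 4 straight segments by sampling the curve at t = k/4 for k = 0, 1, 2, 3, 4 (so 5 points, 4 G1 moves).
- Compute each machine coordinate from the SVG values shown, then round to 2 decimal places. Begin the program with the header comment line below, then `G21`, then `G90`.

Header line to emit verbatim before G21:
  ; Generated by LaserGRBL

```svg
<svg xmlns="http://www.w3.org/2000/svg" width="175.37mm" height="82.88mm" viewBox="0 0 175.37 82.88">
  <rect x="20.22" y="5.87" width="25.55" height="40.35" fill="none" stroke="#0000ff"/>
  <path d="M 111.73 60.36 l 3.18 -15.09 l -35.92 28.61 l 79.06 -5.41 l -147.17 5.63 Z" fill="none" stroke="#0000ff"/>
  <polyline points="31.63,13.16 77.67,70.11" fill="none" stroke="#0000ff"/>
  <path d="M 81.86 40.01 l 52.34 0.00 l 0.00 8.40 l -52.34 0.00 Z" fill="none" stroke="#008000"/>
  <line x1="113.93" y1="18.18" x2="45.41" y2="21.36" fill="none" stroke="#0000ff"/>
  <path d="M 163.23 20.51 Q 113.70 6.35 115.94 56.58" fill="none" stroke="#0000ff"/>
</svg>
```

1 u = 1 mm; y_m = 82.88 − y.

[1] `<rect>` rectangle, #0000ff→score S539 F2057: (20.22,77.01) → (45.77,77.01) → (45.77,36.66) → (20.22,36.66) → (20.22,77.01) (closed)

[2] `<path>` closed polygon, #0000ff→score S539 F2057: (111.73,22.52) → (114.91,37.61) → (78.99,9.00) → (158.05,14.41) → (10.88,8.78) → (111.73,22.52) (closed)

[3] `<polyline>` line segment, #0000ff→score S539 F2057: (31.63,69.72) → (77.67,12.77)

[4] `<path>` rectangle, #008000→engrave S302 F2420: (81.86,42.87) → (134.20,42.87) → (134.20,34.47) → (81.86,34.47) → (81.86,42.87) (closed)

[5] `<line>` line segment, #0000ff→score S539 F2057: (113.93,64.70) → (45.41,61.52)

[6] `<path>` quadratic bezier, #0000ff→score S539 F2057: (163.23,62.37) → (141.70,65.43) → (126.64,60.43) → (118.06,47.39) → (115.94,26.30)

; Generated by LaserGRBL
G21
G90
G00 X20.22 Y77.01
M3 S539
G1 X45.77 Y77.01 F2057
G1 X45.77 Y36.66
G1 X20.22 Y36.66
G1 X20.22 Y77.01
M5
G00 X111.73 Y22.52
M3 S539
G1 X114.91 Y37.61 F2057
G1 X78.99 Y9.00
G1 X158.05 Y14.41
G1 X10.88 Y8.78
G1 X111.73 Y22.52
M5
G00 X31.63 Y69.72
M3 S539
G1 X77.67 Y12.77 F2057
M5
G00 X81.86 Y42.87
M3 S302
G1 X134.20 Y42.87 F2420
G1 X134.20 Y34.47
G1 X81.86 Y34.47
G1 X81.86 Y42.87
M5
G00 X113.93 Y64.70
M3 S539
G1 X45.41 Y61.52 F2057
M5
G00 X163.23 Y62.37
M3 S539
G1 X141.70 Y65.43 F2057
G1 X126.64 Y60.43
G1 X118.06 Y47.39
G1 X115.94 Y26.30
M5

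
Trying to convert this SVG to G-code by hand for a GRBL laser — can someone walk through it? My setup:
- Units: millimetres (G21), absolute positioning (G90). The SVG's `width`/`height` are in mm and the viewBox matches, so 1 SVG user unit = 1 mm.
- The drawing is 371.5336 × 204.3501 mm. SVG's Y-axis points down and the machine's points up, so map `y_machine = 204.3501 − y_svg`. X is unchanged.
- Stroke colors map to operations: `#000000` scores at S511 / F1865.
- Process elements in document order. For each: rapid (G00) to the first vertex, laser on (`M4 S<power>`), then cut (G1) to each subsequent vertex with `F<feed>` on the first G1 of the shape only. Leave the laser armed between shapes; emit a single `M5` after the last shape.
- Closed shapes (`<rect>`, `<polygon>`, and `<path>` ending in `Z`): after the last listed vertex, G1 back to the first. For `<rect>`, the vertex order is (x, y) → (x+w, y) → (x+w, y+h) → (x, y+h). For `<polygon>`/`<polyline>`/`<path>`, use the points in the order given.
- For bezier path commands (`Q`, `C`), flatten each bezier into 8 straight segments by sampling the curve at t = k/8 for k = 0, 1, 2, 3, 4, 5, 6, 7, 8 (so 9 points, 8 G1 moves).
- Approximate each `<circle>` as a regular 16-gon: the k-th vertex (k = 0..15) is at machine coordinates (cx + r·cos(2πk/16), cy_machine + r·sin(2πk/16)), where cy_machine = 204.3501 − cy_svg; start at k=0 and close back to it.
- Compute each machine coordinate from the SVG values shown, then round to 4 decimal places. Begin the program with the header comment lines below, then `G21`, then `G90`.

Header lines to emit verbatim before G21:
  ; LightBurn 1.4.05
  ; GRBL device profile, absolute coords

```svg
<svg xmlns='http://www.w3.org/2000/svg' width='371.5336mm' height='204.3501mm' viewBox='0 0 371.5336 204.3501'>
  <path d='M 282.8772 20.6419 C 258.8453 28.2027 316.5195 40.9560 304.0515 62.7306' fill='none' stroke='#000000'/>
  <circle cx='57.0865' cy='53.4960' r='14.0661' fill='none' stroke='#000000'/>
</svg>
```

Since the viewBox matches the mm dimensions, user units are millimetres directly. The only transform is the Y-flip y_m = 204.3501 − y_svg.

Shape 1 is a cubic bezier drawn with `<path>`. Its stroke #000000 means score at S511, F1865. After flipping Y the toolpath is (282.8772,183.7082) → (277.3986,180.6220) → (277.8005,177.0042) → (282.3034,172.8098) → (289.1279,167.9940) → (296.4944,162.5120) → (302.6235,156.3188) → (305.7357,149.3696) → (304.0515,141.6195).

Shape 2 is a circle drawn with `<circle>`. Its stroke #000000 means score at S511, F1865. After flipping Y the toolpath is (71.1526,150.8541) → (70.0819,156.2370) → (67.0327,160.8003) → (62.4694,163.8495) → (57.0865,164.9202) → (51.7036,163.8495) → (47.1403,160.8003) → (44.0911,156.2370) → (43.0204,150.8541) → (44.0911,145.4712) → (47.1403,140.9079) → (51.7036,137.8587) → (57.0865,136.7880) → (62.4694,137.8587) → (67.0327,140.9079) → (70.0819,145.4712) → (71.1526,150.8541), returning to the start.

; LightBurn 1.4.05
; GRBL device profile, absolute coords
G21
G90
G00 X282.8772 Y183.7082
M4 S511
G1 X277.3986 Y180.6220 F1865
G1 X277.8005 Y177.0042
G1 X282.3034 Y172.8098
G1 X289.1279 Y167.9940
G1 X296.4944 Y162.5120
G1 X302.6235 Y156.3188
G1 X305.7357 Y149.3696
G1 X304.0515 Y141.6195
G00 X71.1526 Y150.8541
M4 S511
G1 X70.0819 Y156.2370 F1865
G1 X67.0327 Y160.8003
G1 X62.4694 Y163.8495
G1 X57.0865 Y164.9202
G1 X51.7036 Y163.8495
G1 X47.1403 Y160.8003
G1 X44.0911 Y156.2370
G1 X43.0204 Y150.8541
G1 X44.0911 Y145.4712
G1 X47.1403 Y140.9079
G1 X51.7036 Y137.8587
G1 X57.0865 Y136.7880
G1 X62.4694 Y137.8587
G1 X67.0327 Y140.9079
G1 X70.0819 Y145.4712
G1 X71.1526 Y150.8541
M5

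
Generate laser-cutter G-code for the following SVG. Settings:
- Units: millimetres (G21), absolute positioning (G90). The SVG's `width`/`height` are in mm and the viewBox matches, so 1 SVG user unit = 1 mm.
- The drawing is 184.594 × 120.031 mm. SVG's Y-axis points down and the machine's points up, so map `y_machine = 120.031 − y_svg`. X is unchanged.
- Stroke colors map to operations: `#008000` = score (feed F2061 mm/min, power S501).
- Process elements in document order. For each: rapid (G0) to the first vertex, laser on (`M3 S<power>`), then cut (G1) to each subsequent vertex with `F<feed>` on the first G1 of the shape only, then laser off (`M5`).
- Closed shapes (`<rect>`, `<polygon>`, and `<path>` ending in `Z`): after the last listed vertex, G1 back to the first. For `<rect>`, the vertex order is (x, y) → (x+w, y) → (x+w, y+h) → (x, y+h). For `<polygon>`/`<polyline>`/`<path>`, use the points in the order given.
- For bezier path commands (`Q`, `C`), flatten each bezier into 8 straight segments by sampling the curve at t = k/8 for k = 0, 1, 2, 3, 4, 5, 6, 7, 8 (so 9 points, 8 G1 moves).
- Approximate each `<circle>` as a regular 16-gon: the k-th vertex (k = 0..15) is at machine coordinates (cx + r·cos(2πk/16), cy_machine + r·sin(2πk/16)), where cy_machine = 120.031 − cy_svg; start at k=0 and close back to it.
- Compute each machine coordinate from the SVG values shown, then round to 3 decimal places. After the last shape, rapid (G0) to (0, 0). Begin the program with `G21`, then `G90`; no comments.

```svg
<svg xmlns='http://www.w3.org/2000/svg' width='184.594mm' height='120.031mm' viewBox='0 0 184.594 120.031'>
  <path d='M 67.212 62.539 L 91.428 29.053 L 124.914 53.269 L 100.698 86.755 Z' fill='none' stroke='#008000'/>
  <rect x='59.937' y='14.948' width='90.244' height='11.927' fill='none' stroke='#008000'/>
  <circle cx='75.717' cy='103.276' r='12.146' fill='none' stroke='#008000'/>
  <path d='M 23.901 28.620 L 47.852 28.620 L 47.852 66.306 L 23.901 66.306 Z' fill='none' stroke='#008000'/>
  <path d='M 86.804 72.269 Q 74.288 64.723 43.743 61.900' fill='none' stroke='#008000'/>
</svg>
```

Since the viewBox matches the mm dimensions, user units are millimetres directly. The only transform is the Y-flip y_m = 120.031 − y_svg.

Shape 1 is a regular polygon drawn with `<path>`. Its stroke #008000 means score at S501, F2061. After flipping Y the toolpath is (67.212,57.492) → (91.428,90.978) → (124.914,66.762) → (100.698,33.276) → (67.212,57.492), returning to the start.

Shape 2 is a rectangle drawn with `<rect>`. Its stroke #008000 means score at S501, F2061. After flipping Y the toolpath is (59.937,105.083) → (150.181,105.083) → (150.181,93.156) → (59.937,93.156) → (59.937,105.083), returning to the start.

Shape 3 is a circle drawn with `<circle>`. Its stroke #008000 means score at S501, F2061. After flipping Y the toolpath is (87.863,16.755) → (86.938,21.403) → (84.306,25.344) → (80.365,27.976) → (75.717,28.901) → (71.069,27.976) → (67.128,25.344) → (64.496,21.403) → (63.571,16.755) → (64.496,12.107) → (67.128,8.166) → (71.069,5.534) → (75.717,4.609) → (80.365,5.534) → (84.306,8.166) → (86.938,12.107) → (87.863,16.755), returning to the start.

Shape 4 is a rectangle drawn with `<path>`. Its stroke #008000 means score at S501, F2061. After flipping Y the toolpath is (23.901,91.411) → (47.852,91.411) → (47.852,53.725) → (23.901,53.725) → (23.901,91.411), returning to the start.

Shape 5 is a quadratic bezier drawn with `<path>`. Its stroke #008000 means score at S501, F2061. After flipping Y the toolpath is (86.804,47.762) → (83.393,49.575) → (79.419,51.240) → (74.882,52.757) → (69.781,54.127) → (64.116,55.350) → (57.889,56.424) → (51.098,57.351) → (43.743,58.131).

G21
G90
G0 X67.212 Y57.492
M3 S501
G1 X91.428 Y90.978 F2061
G1 X124.914 Y66.762
G1 X100.698 Y33.276
G1 X67.212 Y57.492
M5
G0 X59.937 Y105.083
M3 S501
G1 X150.181 Y105.083 F2061
G1 X150.181 Y93.156
G1 X59.937 Y93.156
G1 X59.937 Y105.083
M5
G0 X87.863 Y16.755
M3 S501
G1 X86.938 Y21.403 F2061
G1 X84.306 Y25.344
G1 X80.365 Y27.976
G1 X75.717 Y28.901
G1 X71.069 Y27.976
G1 X67.128 Y25.344
G1 X64.496 Y21.403
G1 X63.571 Y16.755
G1 X64.496 Y12.107
G1 X67.128 Y8.166
G1 X71.069 Y5.534
G1 X75.717 Y4.609
G1 X80.365 Y5.534
G1 X84.306 Y8.166
G1 X86.938 Y12.107
G1 X87.863 Y16.755
M5
G0 X23.901 Y91.411
M3 S501
G1 X47.852 Y91.411 F2061
G1 X47.852 Y53.725
G1 X23.901 Y53.725
G1 X23.901 Y91.411
M5
G0 X86.804 Y47.762
M3 S501
G1 X83.393 Y49.575 F2061
G1 X79.419 Y51.240
G1 X74.882 Y52.757
G1 X69.781 Y54.127
G1 X64.116 Y55.350
G1 X57.889 Y56.424
G1 X51.098 Y57.351
G1 X43.743 Y58.131
M5
G0 X0.000 Y0.000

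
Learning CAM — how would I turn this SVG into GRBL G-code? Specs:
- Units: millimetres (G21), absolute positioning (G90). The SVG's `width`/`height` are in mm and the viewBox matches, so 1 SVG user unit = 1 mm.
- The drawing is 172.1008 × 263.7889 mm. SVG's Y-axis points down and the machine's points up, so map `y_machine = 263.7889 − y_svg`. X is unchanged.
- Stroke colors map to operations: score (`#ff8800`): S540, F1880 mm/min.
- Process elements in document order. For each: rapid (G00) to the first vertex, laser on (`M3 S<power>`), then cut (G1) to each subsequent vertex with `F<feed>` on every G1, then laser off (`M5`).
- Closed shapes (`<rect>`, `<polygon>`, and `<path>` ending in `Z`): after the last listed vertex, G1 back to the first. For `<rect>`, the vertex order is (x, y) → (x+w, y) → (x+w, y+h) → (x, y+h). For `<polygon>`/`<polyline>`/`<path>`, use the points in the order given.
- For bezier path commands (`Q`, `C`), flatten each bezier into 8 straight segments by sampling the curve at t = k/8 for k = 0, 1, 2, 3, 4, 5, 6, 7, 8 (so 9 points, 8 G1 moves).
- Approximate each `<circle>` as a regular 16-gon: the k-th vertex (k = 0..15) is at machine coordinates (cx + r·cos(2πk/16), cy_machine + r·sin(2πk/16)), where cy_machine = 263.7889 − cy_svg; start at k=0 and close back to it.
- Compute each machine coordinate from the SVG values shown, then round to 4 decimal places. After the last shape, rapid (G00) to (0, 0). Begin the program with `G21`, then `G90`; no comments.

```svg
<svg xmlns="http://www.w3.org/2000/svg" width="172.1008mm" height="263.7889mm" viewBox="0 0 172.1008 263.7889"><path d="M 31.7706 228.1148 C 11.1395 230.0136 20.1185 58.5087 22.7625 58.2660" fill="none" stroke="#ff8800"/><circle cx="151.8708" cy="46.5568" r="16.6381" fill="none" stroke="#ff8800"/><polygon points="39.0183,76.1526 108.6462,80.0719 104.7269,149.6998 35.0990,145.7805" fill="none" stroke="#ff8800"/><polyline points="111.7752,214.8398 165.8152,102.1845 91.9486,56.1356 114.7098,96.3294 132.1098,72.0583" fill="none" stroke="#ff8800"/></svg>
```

viewBox `0 0 172.1008 263.7889` with mm width/height → 1 unit = 1 mm. Flip: y_m = 263.7889 − y_svg.

**Shape 1** — `<path>` cubic bezier, stroke `#ff8800` → score (S540, F1880). Control points (SVG): P0=(31.7706,228.1148), P1=(11.1395,230.0136), P2=(20.1185,58.5087), P3=(22.7625,58.2660); sampled at t=k/8. Machine vertices: (31.7706,35.6741) → (25.3517,42.4172) → (21.2875,61.3778) → (19.1568,88.5169) → (18.5384,119.7954) → (19.0110,151.1744) → (20.1533,178.6146) → (21.5443,198.0771) → (22.7625,205.5229). Open path.

**Shape 2** — `<circle>` circle, stroke `#ff8800` → score (S540, F1880). Machine vertices: (168.5089,217.2321) → (167.2424,223.5992) → (163.6357,228.9970) → (158.2379,232.6037) → (151.8708,233.8702) → (145.5037,232.6037) → (140.1059,228.9970) → (136.4992,223.5992) → (135.2327,217.2321) → (136.4992,210.8650) → (140.1059,205.4672) → (145.5037,201.8605) → (151.8708,200.5940) → (158.2379,201.8605) → (163.6357,205.4672) → (167.2424,210.8650) → (168.5089,217.2321). Closed: final G1 returns to the first vertex.

**Shape 3** — `<polygon>` regular polygon, stroke `#ff8800` → score (S540, F1880). Machine vertices: (39.0183,187.6363) → (108.6462,183.7170) → (104.7269,114.0891) → (35.0990,118.0084) → (39.0183,187.6363). Closed: final G1 returns to the first vertex.

**Shape 4** — `<polyline>` open polyline, stroke `#ff8800` → score (S540, F1880). Machine vertices: (111.7752,48.9491) → (165.8152,161.6044) → (91.9486,207.6533) → (114.7098,167.4595) → (132.1098,191.7306). Open path.

G21
G90
G00 X31.7706 Y35.6741
M3 S540
G1 X25.3517 Y42.4172 F1880
G1 X21.2875 Y61.3778 F1880
G1 X19.1568 Y88.5169 F1880
G1 X18.5384 Y119.7954 F1880
G1 X19.0110 Y151.1744 F1880
G1 X20.1533 Y178.6146 F1880
G1 X21.5443 Y198.0771 F1880
G1 X22.7625 Y205.5229 F1880
M5
G00 X168.5089 Y217.2321
M3 S540
G1 X167.2424 Y223.5992 F1880
G1 X163.6357 Y228.9970 F1880
G1 X158.2379 Y232.6037 F1880
G1 X151.8708 Y233.8702 F1880
G1 X145.5037 Y232.6037 F1880
G1 X140.1059 Y228.9970 F1880
G1 X136.4992 Y223.5992 F1880
G1 X135.2327 Y217.2321 F1880
G1 X136.4992 Y210.8650 F1880
G1 X140.1059 Y205.4672 F1880
G1 X145.5037 Y201.8605 F1880
G1 X151.8708 Y200.5940 F1880
G1 X158.2379 Y201.8605 F1880
G1 X163.6357 Y205.4672 F1880
G1 X167.2424 Y210.8650 F1880
G1 X168.5089 Y217.2321 F1880
M5
G00 X39.0183 Y187.6363
M3 S540
G1 X108.6462 Y183.7170 F1880
G1 X104.7269 Y114.0891 F1880
G1 X35.0990 Y118.0084 F1880
G1 X39.0183 Y187.6363 F1880
M5
G00 X111.7752 Y48.9491
M3 S540
G1 X165.8152 Y161.6044 F1880
G1 X91.9486 Y207.6533 F1880
G1 X114.7098 Y167.4595 F1880
G1 X132.1098 Y191.7306 F1880
M5
G00 X0.0000 Y0.0000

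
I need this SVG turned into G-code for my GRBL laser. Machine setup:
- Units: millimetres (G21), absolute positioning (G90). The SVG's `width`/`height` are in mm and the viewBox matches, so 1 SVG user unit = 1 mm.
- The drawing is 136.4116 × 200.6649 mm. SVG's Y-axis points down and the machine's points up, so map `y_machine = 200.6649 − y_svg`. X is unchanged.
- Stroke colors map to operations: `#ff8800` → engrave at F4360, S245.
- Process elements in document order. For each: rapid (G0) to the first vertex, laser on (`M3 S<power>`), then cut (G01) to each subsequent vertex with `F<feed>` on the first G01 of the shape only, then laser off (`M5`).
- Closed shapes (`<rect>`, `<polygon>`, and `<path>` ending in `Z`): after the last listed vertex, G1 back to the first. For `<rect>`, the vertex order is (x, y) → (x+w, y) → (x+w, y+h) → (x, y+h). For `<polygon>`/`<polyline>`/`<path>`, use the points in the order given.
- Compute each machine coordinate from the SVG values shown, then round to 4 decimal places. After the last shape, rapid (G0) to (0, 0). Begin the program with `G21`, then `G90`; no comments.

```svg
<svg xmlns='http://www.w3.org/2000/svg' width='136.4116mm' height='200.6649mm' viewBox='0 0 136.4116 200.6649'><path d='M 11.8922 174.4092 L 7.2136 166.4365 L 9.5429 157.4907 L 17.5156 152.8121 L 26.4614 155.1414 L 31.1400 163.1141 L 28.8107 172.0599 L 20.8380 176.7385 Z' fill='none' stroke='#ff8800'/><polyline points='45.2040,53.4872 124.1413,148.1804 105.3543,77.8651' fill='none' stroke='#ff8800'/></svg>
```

Since the viewBox matches the mm dimensions, user units are millimetres directly. The only transform is the Y-flip y_m = 200.6649 − y_svg.

Shape 1 is a regular polygon drawn with `<path>`. Its stroke #ff8800 means engrave at S245, F4360. After flipping Y the toolpath is (11.8922,26.2557) → (7.2136,34.2284) → (9.5429,43.1742) → (17.5156,47.8528) → (26.4614,45.5235) → (31.1400,37.5508) → (28.8107,28.6050) → (20.8380,23.9264) → (11.8922,26.2557), returning to the start.

Shape 2 is a open polyline drawn with `<polyline>`. Its stroke #ff8800 means engrave at S245, F4360. After flipping Y the toolpath is (45.2040,147.1777) → (124.1413,52.4845) → (105.3543,122.7998).

G21
G90
G0 X11.8922 Y26.2557
M3 S245
G01 X7.2136 Y34.2284 F4360
G01 X9.5429 Y43.1742
G01 X17.5156 Y47.8528
G01 X26.4614 Y45.5235
G01 X31.1400 Y37.5508
G01 X28.8107 Y28.6050
G01 X20.8380 Y23.9264
G01 X11.8922 Y26.2557
M5
G0 X45.2040 Y147.1777
M3 S245
G01 X124.1413 Y52.4845 F4360
G01 X105.3543 Y122.7998
M5
G0 X0.0000 Y0.0000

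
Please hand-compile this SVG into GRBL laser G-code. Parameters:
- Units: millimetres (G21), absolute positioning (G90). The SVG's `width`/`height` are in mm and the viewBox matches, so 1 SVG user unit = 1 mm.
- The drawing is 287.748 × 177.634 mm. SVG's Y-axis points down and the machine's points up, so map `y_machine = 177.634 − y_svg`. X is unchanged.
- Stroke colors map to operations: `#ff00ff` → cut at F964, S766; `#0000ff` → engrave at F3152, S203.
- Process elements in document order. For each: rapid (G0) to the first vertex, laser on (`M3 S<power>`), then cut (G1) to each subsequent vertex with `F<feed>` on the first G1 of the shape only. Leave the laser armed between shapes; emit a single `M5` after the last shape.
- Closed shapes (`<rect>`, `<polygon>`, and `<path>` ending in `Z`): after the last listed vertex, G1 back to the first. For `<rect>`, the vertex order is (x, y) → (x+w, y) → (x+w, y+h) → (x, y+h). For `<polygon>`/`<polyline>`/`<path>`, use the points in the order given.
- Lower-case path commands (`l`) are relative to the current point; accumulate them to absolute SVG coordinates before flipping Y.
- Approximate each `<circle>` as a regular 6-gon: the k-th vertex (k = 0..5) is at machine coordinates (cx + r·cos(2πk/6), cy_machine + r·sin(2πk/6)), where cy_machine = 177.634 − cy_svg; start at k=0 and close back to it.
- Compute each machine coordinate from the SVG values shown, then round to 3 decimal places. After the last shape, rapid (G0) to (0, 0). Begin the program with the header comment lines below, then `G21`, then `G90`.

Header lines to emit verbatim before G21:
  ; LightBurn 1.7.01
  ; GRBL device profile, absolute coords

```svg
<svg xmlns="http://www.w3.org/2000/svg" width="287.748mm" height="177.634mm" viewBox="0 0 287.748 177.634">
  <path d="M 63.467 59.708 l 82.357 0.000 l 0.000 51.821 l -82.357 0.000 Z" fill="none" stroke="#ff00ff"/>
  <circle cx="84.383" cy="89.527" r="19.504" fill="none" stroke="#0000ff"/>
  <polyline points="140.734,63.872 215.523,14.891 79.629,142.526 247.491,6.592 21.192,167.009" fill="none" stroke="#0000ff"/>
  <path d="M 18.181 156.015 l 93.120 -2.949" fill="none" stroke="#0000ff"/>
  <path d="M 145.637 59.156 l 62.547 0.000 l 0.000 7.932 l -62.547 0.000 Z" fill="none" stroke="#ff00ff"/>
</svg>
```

Since the viewBox matches the mm dimensions, user units are millimetres directly. The only transform is the Y-flip y_m = 177.634 − y_svg.

Shape 1 is a rectangle drawn with `<path>`. Its stroke #ff00ff means cut at S766, F964. After flipping Y the toolpath is (63.467,117.926) → (145.824,117.926) → (145.824,66.105) → (63.467,66.105) → (63.467,117.926), returning to the start.

Shape 2 is a circle drawn with `<circle>`. Its stroke #0000ff means engrave at S203, F3152. After flipping Y the toolpath is (103.887,88.107) → (94.135,104.998) → (74.631,104.998) → (64.879,88.107) → (74.631,71.216) → (94.135,71.216) → (103.887,88.107), returning to the start.

Shape 3 is a open polyline drawn with `<polyline>`. Its stroke #0000ff means engrave at S203, F3152. After flipping Y the toolpath is (140.734,113.762) → (215.523,162.743) → (79.629,35.108) → (247.491,171.042) → (21.192,10.625).

Shape 4 is a line segment drawn with `<path>`. Its stroke #0000ff means engrave at S203, F3152. After flipping Y the toolpath is (18.181,21.619) → (111.301,24.568).

Shape 5 is a rectangle drawn with `<path>`. Its stroke #ff00ff means cut at S766, F964. After flipping Y the toolpath is (145.637,118.478) → (208.184,118.478) → (208.184,110.546) → (145.637,110.546) → (145.637,118.478), returning to the start.

; LightBurn 1.7.01
; GRBL device profile, absolute coords
G21
G90
G0 X63.467 Y117.926
M3 S766
G1 X145.824 Y117.926 F964
G1 X145.824 Y66.105
G1 X63.467 Y66.105
G1 X63.467 Y117.926
G0 X103.887 Y88.107
M3 S203
G1 X94.135 Y104.998 F3152
G1 X74.631 Y104.998
G1 X64.879 Y88.107
G1 X74.631 Y71.216
G1 X94.135 Y71.216
G1 X103.887 Y88.107
G0 X140.734 Y113.762
M3 S203
G1 X215.523 Y162.743 F3152
G1 X79.629 Y35.108
G1 X247.491 Y171.042
G1 X21.192 Y10.625
G0 X18.181 Y21.619
M3 S203
G1 X111.301 Y24.568 F3152
G0 X145.637 Y118.478
M3 S766
G1 X208.184 Y118.478 F964
G1 X208.184 Y110.546
G1 X145.637 Y110.546
G1 X145.637 Y118.478
M5
G0 X0.000 Y0.000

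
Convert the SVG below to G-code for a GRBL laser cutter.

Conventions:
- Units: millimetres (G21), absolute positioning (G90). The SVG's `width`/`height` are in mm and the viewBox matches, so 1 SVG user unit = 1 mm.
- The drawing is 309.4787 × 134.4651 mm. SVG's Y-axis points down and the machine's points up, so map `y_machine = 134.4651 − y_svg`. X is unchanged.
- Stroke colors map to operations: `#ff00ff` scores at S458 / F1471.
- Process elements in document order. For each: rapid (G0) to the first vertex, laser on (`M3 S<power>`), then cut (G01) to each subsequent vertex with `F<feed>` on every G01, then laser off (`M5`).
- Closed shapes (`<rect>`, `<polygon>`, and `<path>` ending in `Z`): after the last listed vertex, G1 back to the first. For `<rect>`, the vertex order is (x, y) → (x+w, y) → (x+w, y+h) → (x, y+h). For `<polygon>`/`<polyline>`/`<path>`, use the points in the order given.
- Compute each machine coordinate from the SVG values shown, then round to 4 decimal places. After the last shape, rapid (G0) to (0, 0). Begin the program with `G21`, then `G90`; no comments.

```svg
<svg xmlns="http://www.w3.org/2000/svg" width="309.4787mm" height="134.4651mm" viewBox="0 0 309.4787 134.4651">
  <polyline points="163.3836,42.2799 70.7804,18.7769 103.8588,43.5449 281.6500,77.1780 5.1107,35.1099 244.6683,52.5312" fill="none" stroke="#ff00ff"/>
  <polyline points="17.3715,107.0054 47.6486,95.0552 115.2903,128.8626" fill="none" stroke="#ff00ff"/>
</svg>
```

G21
G90
G0 X163.3836 Y92.1852
M3 S458
G01 X70.7804 Y115.6882 F1471
G01 X103.8588 Y90.9202 F1471
G01 X281.6500 Y57.2871 F1471
G01 X5.1107 Y99.3552 F1471
G01 X244.6683 Y81.9339 F1471
M5
G0 X17.3715 Y27.4597
M3 S458
G01 X47.6486 Y39.4099 F1471
G01 X115.2903 Y5.6025 F1471
M5
G0 X0.0000 Y0.0000

1 u = 1 mm; y_m = 134.4651 − y.

[1] `<polyline>` open polyline, #ff00ff→score S458 F1471: (163.3836,92.1852) → (70.7804,115.6882) → (103.8588,90.9202) → (281.6500,57.2871) → (5.1107,99.3552) → (244.6683,81.9339)

[2] `<polyline>` open polyline, #ff00ff→score S458 F1471: (17.3715,27.4597) → (47.6486,39.4099) → (115.2903,5.6025)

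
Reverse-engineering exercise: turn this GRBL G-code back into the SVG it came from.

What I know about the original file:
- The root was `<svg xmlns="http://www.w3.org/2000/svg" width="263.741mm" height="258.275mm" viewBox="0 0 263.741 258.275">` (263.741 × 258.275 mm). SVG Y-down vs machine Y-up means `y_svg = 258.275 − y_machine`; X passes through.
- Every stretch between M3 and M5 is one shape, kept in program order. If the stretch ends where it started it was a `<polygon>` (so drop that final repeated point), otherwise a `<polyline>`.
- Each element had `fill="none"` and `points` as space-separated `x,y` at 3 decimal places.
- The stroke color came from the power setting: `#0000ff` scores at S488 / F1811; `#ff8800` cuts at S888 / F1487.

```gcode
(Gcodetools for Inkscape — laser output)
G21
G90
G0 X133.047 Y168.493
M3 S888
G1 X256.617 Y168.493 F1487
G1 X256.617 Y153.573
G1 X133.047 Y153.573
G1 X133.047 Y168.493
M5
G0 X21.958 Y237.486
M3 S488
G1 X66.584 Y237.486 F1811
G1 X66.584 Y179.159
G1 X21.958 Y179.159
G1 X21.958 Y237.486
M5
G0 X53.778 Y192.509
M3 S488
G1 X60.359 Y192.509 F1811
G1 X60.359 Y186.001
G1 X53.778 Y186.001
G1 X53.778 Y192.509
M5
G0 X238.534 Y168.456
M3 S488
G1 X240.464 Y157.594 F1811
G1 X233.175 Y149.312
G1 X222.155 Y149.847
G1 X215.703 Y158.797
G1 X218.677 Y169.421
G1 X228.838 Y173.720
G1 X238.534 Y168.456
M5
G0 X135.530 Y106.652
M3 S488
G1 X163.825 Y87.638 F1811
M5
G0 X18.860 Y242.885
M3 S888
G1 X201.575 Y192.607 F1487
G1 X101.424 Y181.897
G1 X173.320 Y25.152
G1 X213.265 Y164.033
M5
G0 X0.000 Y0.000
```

<svg xmlns="http://www.w3.org/2000/svg" width="263.741mm" height="258.275mm" viewBox="0 0 263.741 258.275">
  <polygon points="133.047,89.782 256.617,89.782 256.617,104.702 133.047,104.702" fill="none" stroke="#ff8800"/>
  <polygon points="21.958,20.789 66.584,20.789 66.584,79.116 21.958,79.116" fill="none" stroke="#0000ff"/>
  <polygon points="53.778,65.766 60.359,65.766 60.359,72.274 53.778,72.274" fill="none" stroke="#0000ff"/>
  <polygon points="238.534,89.819 240.464,100.681 233.175,108.963 222.155,108.428 215.703,99.478 218.677,88.854 228.838,84.555" fill="none" stroke="#0000ff"/>
  <polyline points="135.530,151.623 163.825,170.637" fill="none" stroke="#0000ff"/>
  <polyline points="18.860,15.390 201.575,65.668 101.424,76.378 173.320,233.123 213.265,94.242" fill="none" stroke="#ff8800"/>
</svg>

Each laser-on run becomes one SVG element. Flip Y back into SVG space with y_svg = 258.275 − y_machine.

Run 1: S888 ⇒ cut layer `#ff8800`. The run returns to its start, so emit a `<polygon>` with points (Y-flipped): 133.047,89.782 256.617,89.782 256.617,104.702 133.047,104.702.

Run 2: S488 ⇒ score layer `#0000ff`. The run returns to its start, so emit a `<polygon>` with points (Y-flipped): 21.958,20.789 66.584,20.789 66.584,79.116 21.958,79.116.

Run 3: S488 ⇒ score layer `#0000ff`. The run returns to its start, so emit a `<polygon>` with points (Y-flipped): 53.778,65.766 60.359,65.766 60.359,72.274 53.778,72.274.

Run 4: power S488 maps to stroke `#0000ff` (score). The run returns to its start, so emit a `<polygon>` with points (Y-flipped): 238.534,89.819 240.464,100.681 233.175,108.963 222.155,108.428 215.703,99.478 218.677,88.854 228.838,84.555.

Run 5: power S488 maps to stroke `#0000ff` (score). The run is open, so emit a `<polyline>` with points (Y-flipped): 135.530,151.623 163.825,170.637.

Run 6: the run's S888 means `#ff8800` (cut). The run is open, so emit a `<polyline>` with points (Y-flipped): 18.860,15.390 201.575,65.668 101.424,76.378 173.320,233.123 213.265,94.242.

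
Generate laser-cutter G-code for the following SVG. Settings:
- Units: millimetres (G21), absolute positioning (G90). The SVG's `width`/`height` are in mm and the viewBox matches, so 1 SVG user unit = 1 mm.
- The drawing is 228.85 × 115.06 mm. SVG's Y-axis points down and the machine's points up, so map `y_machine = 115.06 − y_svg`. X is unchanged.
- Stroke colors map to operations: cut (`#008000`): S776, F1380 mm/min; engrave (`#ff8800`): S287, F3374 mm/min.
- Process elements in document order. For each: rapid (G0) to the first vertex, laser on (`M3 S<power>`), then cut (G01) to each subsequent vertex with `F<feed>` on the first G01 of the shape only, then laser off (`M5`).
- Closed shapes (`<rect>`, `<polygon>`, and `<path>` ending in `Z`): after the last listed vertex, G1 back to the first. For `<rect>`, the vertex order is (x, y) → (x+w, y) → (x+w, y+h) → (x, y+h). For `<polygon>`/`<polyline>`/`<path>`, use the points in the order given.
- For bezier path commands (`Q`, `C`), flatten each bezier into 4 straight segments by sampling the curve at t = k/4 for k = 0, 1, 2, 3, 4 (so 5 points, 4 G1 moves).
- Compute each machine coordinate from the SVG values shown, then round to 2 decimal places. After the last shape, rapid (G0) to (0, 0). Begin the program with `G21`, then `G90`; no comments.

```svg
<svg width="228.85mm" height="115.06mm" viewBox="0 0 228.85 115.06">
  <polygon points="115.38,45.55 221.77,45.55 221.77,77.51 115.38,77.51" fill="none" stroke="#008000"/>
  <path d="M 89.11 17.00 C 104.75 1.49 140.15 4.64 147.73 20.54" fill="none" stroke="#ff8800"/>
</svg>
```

G21
G90
G0 X115.38 Y69.51
M3 S776
G01 X221.77 Y69.51 F1380
G01 X221.77 Y37.55
G01 X115.38 Y37.55
G01 X115.38 Y69.51
M5
G0 X89.11 Y98.06
M3 S287
G01 X103.80 Y106.29 F3374
G01 X121.44 Y108.07
G01 X137.57 Y103.96
G01 X147.73 Y94.52
M5
G0 X0.00 Y0.00

Since the viewBox matches the mm dimensions, user units are millimetres directly. The only transform is the Y-flip y_m = 115.06 − y_svg.

Shape 1 is a rectangle drawn with `<polygon>`. Its stroke #008000 means cut at S776, F1380. After flipping Y the toolpath is (115.38,69.51) → (221.77,69.51) → (221.77,37.55) → (115.38,37.55) → (115.38,69.51), returning to the start.

Shape 2 is a cubic bezier drawn with `<path>`. Its stroke #ff8800 means engrave at S287, F3374. After flipping Y the toolpath is (89.11,98.06) → (103.80,106.29) → (121.44,108.07) → (137.57,103.96) → (147.73,94.52).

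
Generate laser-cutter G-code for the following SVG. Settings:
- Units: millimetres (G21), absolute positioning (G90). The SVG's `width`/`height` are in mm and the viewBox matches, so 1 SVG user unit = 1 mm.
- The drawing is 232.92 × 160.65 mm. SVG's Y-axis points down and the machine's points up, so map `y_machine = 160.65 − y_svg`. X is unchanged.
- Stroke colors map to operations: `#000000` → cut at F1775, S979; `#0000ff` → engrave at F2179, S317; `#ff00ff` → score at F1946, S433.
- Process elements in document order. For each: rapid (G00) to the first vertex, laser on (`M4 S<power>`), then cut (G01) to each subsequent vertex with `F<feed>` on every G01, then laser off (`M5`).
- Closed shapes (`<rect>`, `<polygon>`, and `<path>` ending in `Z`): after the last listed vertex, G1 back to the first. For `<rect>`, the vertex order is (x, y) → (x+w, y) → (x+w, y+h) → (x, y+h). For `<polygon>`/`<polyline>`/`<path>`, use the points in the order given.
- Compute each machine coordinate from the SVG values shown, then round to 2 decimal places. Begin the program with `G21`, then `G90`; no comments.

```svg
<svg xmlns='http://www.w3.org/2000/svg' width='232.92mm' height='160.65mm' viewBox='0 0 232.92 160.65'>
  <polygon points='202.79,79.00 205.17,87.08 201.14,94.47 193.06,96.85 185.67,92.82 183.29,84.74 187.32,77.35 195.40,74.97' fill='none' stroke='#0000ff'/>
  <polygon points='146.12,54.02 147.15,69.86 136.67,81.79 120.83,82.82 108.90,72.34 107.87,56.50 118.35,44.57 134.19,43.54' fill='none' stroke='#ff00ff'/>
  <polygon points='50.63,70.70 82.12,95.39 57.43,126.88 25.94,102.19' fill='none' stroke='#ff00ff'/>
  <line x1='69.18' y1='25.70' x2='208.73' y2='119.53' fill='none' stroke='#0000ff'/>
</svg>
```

G21
G90
G00 X202.79 Y81.65
M4 S317
G01 X205.17 Y73.57 F2179
G01 X201.14 Y66.18 F2179
G01 X193.06 Y63.80 F2179
G01 X185.67 Y67.83 F2179
G01 X183.29 Y75.91 F2179
G01 X187.32 Y83.30 F2179
G01 X195.40 Y85.68 F2179
G01 X202.79 Y81.65 F2179
M5
G00 X146.12 Y106.63
M4 S433
G01 X147.15 Y90.79 F1946
G01 X136.67 Y78.86 F1946
G01 X120.83 Y77.83 F1946
G01 X108.90 Y88.31 F1946
G01 X107.87 Y104.15 F1946
G01 X118.35 Y116.08 F1946
G01 X134.19 Y117.11 F1946
G01 X146.12 Y106.63 F1946
M5
G00 X50.63 Y89.95
M4 S433
G01 X82.12 Y65.26 F1946
G01 X57.43 Y33.77 F1946
G01 X25.94 Y58.46 F1946
G01 X50.63 Y89.95 F1946
M5
G00 X69.18 Y134.95
M4 S317
G01 X208.73 Y41.12 F2179
M5

1 u = 1 mm; y_m = 160.65 − y.

[1] `<polygon>` regular polygon, #0000ff→engrave S317 F2179: (202.79,81.65) → (205.17,73.57) → (201.14,66.18) → (193.06,63.80) → (185.67,67.83) → (183.29,75.91) → (187.32,83.30) → (195.40,85.68) → (202.79,81.65) (closed)

[2] `<polygon>` regular polygon, #ff00ff→score S433 F1946: (146.12,106.63) → (147.15,90.79) → (136.67,78.86) → (120.83,77.83) → (108.90,88.31) → (107.87,104.15) → (118.35,116.08) → (134.19,117.11) → (146.12,106.63) (closed)

[3] `<polygon>` regular polygon, #ff00ff→score S433 F1946: (50.63,89.95) → (82.12,65.26) → (57.43,33.77) → (25.94,58.46) → (50.63,89.95) (closed)

[4] `<line>` line segment, #0000ff→engrave S317 F2179: (69.18,134.95) → (208.73,41.12)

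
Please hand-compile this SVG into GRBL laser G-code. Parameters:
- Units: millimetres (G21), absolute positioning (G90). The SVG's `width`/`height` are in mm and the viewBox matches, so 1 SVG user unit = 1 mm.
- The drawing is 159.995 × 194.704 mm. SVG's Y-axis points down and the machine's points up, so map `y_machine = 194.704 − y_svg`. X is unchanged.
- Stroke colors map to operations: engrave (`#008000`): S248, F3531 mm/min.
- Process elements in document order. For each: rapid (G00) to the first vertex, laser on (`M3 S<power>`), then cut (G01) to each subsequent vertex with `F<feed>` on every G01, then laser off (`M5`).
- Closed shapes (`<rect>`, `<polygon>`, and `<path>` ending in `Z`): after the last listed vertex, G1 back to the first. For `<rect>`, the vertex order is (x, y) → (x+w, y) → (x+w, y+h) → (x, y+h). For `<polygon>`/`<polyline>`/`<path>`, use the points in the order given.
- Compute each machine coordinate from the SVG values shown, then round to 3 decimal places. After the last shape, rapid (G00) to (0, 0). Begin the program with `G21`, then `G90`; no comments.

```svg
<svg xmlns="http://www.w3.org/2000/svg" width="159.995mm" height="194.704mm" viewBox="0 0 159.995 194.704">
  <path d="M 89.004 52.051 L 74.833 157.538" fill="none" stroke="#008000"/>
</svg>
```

G21
G90
G00 X89.004 Y142.653
M3 S248
G01 X74.833 Y37.166 F3531
M5
G00 X0.000 Y0.000

1 u = 1 mm; y_m = 194.704 − y.

[1] `<path>` line segment, #008000→engrave S248 F3531: (89.004,142.653) → (74.833,37.166)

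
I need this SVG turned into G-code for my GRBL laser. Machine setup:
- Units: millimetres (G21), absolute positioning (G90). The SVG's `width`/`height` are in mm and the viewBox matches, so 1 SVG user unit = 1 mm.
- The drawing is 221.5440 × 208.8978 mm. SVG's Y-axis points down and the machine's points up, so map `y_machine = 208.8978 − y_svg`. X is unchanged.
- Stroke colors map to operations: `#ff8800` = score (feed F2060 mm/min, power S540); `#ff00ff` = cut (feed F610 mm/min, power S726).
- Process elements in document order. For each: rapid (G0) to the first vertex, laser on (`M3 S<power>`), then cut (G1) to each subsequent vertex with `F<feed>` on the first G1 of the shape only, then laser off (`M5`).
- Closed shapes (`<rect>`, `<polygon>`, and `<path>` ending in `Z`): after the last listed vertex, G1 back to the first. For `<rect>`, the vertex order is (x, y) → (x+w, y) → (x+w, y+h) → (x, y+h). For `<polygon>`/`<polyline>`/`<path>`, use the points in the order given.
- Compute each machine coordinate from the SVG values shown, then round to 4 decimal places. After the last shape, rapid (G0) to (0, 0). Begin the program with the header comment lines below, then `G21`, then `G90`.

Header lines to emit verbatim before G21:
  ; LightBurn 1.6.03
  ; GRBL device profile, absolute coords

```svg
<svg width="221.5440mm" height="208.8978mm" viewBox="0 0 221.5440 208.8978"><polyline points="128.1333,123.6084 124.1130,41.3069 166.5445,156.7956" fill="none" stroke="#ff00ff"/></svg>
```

; LightBurn 1.6.03
; GRBL device profile, absolute coords
G21
G90
G0 X128.1333 Y85.2894
M3 S726
G1 X124.1130 Y167.5909 F610
G1 X166.5445 Y52.1022
M5
G0 X0.0000 Y0.0000

Since the viewBox matches the mm dimensions, user units are millimetres directly. The only transform is the Y-flip y_m = 208.8978 − y_svg.

Shape 1 is a open polyline drawn with `<polyline>`. Its stroke #ff00ff means cut at S726, F610. After flipping Y the toolpath is (128.1333,85.2894) → (124.1130,167.5909) → (166.5445,52.1022).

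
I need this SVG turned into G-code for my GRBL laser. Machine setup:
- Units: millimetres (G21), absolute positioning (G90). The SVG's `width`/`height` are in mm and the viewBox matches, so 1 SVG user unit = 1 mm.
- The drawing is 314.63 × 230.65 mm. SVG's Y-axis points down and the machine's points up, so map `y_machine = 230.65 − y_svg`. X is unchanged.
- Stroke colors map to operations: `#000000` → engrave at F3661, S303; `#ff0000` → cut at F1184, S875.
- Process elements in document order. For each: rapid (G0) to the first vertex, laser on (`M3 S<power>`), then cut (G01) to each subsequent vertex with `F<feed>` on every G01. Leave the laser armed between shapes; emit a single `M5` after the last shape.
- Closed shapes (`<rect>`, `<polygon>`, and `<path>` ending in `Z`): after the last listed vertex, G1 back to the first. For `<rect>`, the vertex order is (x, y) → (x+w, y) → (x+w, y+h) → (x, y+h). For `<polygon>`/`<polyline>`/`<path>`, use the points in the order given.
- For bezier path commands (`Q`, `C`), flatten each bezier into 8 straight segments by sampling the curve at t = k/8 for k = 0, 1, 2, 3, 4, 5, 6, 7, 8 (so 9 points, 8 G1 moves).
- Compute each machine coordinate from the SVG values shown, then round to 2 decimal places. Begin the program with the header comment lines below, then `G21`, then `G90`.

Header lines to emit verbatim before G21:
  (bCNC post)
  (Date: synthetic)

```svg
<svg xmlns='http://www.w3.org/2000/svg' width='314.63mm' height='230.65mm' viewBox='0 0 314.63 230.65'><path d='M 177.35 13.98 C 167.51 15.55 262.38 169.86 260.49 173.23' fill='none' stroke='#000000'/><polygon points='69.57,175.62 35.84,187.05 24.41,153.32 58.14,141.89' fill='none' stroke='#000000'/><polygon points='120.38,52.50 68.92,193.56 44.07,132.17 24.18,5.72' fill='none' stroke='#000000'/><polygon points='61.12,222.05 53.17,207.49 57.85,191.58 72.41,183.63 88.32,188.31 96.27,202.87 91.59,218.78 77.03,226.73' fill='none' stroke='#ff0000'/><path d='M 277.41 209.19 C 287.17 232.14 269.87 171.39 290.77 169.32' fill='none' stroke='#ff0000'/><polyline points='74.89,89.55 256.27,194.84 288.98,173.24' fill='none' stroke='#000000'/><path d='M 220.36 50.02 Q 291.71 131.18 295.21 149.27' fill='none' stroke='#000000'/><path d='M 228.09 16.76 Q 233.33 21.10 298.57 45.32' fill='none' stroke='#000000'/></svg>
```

1 u = 1 mm; y_m = 230.65 − y.

[1] `<path>` cubic bezier, #000000→engrave S303 F3661: (177.35,216.67) → (178.17,209.51) → (186.46,191.60) → (199.83,166.48) → (215.94,137.72) → (232.42,108.87) → (246.91,83.50) → (257.06,65.17) → (260.49,57.42)

[2] `<polygon>` regular polygon, #000000→engrave S303 F3661: (69.57,55.03) → (35.84,43.60) → (24.41,77.33) → (58.14,88.76) → (69.57,55.03) (closed)

[3] `<polygon>` closed polygon, #000000→engrave S303 F3661: (120.38,178.15) → (68.92,37.09) → (44.07,98.48) → (24.18,224.93) → (120.38,178.15) (closed)

[4] `<polygon>` regular polygon, #ff0000→cut S875 F1184: (61.12,8.60) → (53.17,23.16) → (57.85,39.07) → (72.41,47.02) → (88.32,42.34) → (96.27,27.78) → (91.59,11.87) → (77.03,3.92) → (61.12,8.60) (closed)

[5] `<path>` cubic bezier, #ff0000→cut S875 F1184: (277.41,21.46) → (279.93,16.50) → (280.68,17.72) → (280.42,23.44) → (279.91,32.01) → (279.93,41.75) → (281.24,51.00) → (284.60,58.08) → (290.77,61.33)

[6] `<polyline>` open polyline, #000000→engrave S303 F3661: (74.89,141.10) → (256.27,35.81) → (288.98,57.41)

[7] `<path>` quadratic bezier, #000000→engrave S303 F3661: (220.36,180.63) → (237.14,161.33) → (251.79,143.99) → (264.33,128.63) → (274.75,115.24) → (283.04,103.82) → (289.22,94.37) → (293.27,86.89) → (295.21,81.38)

[8] `<path>` quadratic bezier, #000000→engrave S303 F3661: (228.09,213.89) → (230.34,212.49) → (234.46,210.48) → (240.46,207.84) → (248.33,204.58) → (258.08,200.70) → (269.70,196.20) → (283.20,191.07) → (298.57,185.33)

(bCNC post)
(Date: synthetic)
G21
G90
G0 X177.35 Y216.67
M3 S303
G01 X178.17 Y209.51 F3661
G01 X186.46 Y191.60 F3661
G01 X199.83 Y166.48 F3661
G01 X215.94 Y137.72 F3661
G01 X232.42 Y108.87 F3661
G01 X246.91 Y83.50 F3661
G01 X257.06 Y65.17 F3661
G01 X260.49 Y57.42 F3661
G0 X69.57 Y55.03
M3 S303
G01 X35.84 Y43.60 F3661
G01 X24.41 Y77.33 F3661
G01 X58.14 Y88.76 F3661
G01 X69.57 Y55.03 F3661
G0 X120.38 Y178.15
M3 S303
G01 X68.92 Y37.09 F3661
G01 X44.07 Y98.48 F3661
G01 X24.18 Y224.93 F3661
G01 X120.38 Y178.15 F3661
G0 X61.12 Y8.60
M3 S875
G01 X53.17 Y23.16 F1184
G01 X57.85 Y39.07 F1184
G01 X72.41 Y47.02 F1184
G01 X88.32 Y42.34 F1184
G01 X96.27 Y27.78 F1184
G01 X91.59 Y11.87 F1184
G01 X77.03 Y3.92 F1184
G01 X61.12 Y8.60 F1184
G0 X277.41 Y21.46
M3 S875
G01 X279.93 Y16.50 F1184
G01 X280.68 Y17.72 F1184
G01 X280.42 Y23.44 F1184
G01 X279.91 Y32.01 F1184
G01 X279.93 Y41.75 F1184
G01 X281.24 Y51.00 F1184
G01 X284.60 Y58.08 F1184
G01 X290.77 Y61.33 F1184
G0 X74.89 Y141.10
M3 S303
G01 X256.27 Y35.81 F3661
G01 X288.98 Y57.41 F3661
G0 X220.36 Y180.63
M3 S303
G01 X237.14 Y161.33 F3661
G01 X251.79 Y143.99 F3661
G01 X264.33 Y128.63 F3661
G01 X274.75 Y115.24 F3661
G01 X283.04 Y103.82 F3661
G01 X289.22 Y94.37 F3661
G01 X293.27 Y86.89 F3661
G01 X295.21 Y81.38 F3661
G0 X228.09 Y213.89
M3 S303
G01 X230.34 Y212.49 F3661
G01 X234.46 Y210.48 F3661
G01 X240.46 Y207.84 F3661
G01 X248.33 Y204.58 F3661
G01 X258.08 Y200.70 F3661
G01 X269.70 Y196.20 F3661
G01 X283.20 Y191.07 F3661
G01 X298.57 Y185.33 F3661
M5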